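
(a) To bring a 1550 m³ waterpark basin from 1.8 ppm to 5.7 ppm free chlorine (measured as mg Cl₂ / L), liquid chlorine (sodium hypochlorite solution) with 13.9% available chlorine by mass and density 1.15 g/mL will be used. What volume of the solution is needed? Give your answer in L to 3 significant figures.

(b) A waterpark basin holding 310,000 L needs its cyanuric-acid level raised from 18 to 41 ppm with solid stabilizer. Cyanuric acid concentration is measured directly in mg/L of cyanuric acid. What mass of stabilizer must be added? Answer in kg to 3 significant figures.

(a) 37.8 L; (b) 7.13 kg

(a) Volume: 1550 m³ = 1,550,000 L.
(a) Chlorine deficit: 5.7 − 1.8 = 3.9 ppm = 3.9 mg/L as Cl₂.
(a) Cl₂ equivalent needed: 3.9 mg/L × 1,550,000 L = 6,045,000 mg = 6045 g.
(a) Product at 13.9% available chlorine: 6045 / 0.139 = 43,490 g.
(a) Volume at density 1.15 g/mL: 43,490 g ÷ 1.15 g/mL = 37,820 mL.

(b) CYA to add: (41 − 18) = 23 mg/L × 310,000 L = 7130 g cyanuric acid.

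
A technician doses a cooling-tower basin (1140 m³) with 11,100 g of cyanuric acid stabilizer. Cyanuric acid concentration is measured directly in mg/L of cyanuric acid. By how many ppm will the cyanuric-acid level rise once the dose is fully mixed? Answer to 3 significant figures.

Volume: 1140 m³ = 1,140,000 L.
Rise: 11,100 g / 1,140,000 L × 1000 = 9.737 mg/L.

9.74 ppm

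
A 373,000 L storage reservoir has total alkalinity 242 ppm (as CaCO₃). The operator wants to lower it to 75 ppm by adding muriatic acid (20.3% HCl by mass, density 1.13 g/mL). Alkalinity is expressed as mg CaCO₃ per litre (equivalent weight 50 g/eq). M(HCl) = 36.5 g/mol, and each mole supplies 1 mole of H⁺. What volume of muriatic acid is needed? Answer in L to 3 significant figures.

198 L

Alkalinity to neutralize: (242 − 75) = 167 mg/L as CaCO₃ × 373,000 L = 62,290 g as CaCO₃.
Equivalents of H⁺ required: 62,290 ÷ 50 g/eq = 1246 eq = 1246 mol HCl.
Mass of HCl: 1246 × 36.5 = 45,470 g.
Mass of 20.3% solution: 45,470 / 0.203 = 224,000 g.
Volume: 224,000 g ÷ 1.13 g/mL = 198,200 mL.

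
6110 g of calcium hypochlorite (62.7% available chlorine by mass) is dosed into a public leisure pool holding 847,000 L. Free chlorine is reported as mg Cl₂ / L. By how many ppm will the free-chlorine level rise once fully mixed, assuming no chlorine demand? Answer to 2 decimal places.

4.52 ppm

Available chlorine delivered: 6110 g × 0.627 = 3831 g as Cl₂.
Concentration rise: 3831 g / 847,000 L = 4.523 mg/L = 4.52 ppm.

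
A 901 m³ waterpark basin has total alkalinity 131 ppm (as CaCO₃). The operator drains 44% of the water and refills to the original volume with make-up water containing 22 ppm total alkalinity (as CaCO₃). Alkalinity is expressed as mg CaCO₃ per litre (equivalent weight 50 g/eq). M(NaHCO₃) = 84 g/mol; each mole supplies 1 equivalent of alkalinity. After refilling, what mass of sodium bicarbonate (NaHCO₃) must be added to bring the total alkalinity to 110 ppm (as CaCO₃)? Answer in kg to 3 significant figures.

Volume: 901 m³ = 901,000 L.
After draining 44% and refilling: 131 × 0.56 + 22 × 0.44 = 83.04 ppm.
Deficit to target: 110 − 83.04 = 26.96 mg/L.
As CaCO₃: 26.96 mg/L × 901,000 L = 24,290 g; ÷ 50 g/eq ÷ 1 = 485.8 mol NaHCO₃.
Mass: 485.8 × 84 = 40,810 g.

40.8 kg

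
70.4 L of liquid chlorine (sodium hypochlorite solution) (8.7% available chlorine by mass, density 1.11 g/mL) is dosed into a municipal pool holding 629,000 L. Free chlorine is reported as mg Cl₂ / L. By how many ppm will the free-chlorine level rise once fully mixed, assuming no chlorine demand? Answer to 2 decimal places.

Mass of solution: 70.4 L × 1000 mL/L × 1.11 g/mL = 78,140 g.
Available chlorine delivered: 78,140 g × 0.087 = 6799 g as Cl₂.
Concentration rise: 6799 g / 629,000 L = 10.81 mg/L = 10.81 ppm.

10.81 ppm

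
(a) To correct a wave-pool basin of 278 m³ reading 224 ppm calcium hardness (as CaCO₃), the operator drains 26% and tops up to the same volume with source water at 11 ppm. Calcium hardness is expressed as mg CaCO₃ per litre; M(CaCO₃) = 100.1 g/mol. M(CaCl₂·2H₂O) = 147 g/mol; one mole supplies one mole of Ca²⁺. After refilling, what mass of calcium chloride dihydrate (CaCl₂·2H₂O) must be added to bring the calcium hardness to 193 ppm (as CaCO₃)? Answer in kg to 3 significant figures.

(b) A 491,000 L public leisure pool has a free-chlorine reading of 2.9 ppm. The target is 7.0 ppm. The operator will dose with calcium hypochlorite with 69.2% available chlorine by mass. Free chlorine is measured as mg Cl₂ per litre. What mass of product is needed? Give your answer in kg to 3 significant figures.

(a) 9.95 kg; (b) 2.91 kg

(a) Volume: 278 m³ = 278,000 L.
(a) After draining 26% and refilling: 224 × 0.74 + 11 × 0.26 = 168.62 ppm.
(a) Deficit to target: 193 − 168.62 = 24.38 mg/L.
(a) As CaCO₃: 24.38 mg/L × 278,000 L = 6778 g; ÷ 100.1 = 67.71 mol Ca²⁺.
(a) Mass: 67.71 × 147 = 9953 g.

(b) Chlorine deficit: 7.0 − 2.9 = 4.1 ppm = 4.1 mg/L as Cl₂.
(b) Cl₂ equivalent needed: 4.1 mg/L × 491,000 L = 2,013,000 mg = 2013 g.
(b) Product at 69.2% available chlorine: 2013 / 0.692 = 2909 g.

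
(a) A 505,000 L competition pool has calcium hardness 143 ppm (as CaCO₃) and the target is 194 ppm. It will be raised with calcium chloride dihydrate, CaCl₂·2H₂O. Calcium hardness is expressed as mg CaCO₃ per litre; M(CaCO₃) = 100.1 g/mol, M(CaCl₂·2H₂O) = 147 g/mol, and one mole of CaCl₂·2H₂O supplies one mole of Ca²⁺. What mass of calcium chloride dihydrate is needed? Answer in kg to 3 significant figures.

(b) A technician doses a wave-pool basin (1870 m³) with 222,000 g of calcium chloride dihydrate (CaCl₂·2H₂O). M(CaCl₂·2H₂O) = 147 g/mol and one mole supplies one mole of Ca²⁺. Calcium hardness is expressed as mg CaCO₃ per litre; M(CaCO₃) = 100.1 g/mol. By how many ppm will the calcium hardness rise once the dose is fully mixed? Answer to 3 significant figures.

(a) 37.8 kg; (b) 80.8 ppm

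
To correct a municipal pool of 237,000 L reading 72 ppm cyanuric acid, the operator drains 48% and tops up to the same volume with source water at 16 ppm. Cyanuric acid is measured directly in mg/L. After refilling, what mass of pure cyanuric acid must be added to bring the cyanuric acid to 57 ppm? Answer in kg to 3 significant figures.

2.82 kg

After draining 48% and refilling: 72 × 0.52 + 16 × 0.48 = 45.12 ppm.
Deficit to target: 57 − 45.12 = 11.88 mg/L.
Mass: 11.88 mg/L × 237,000 L = 2816 g cyanuric acid.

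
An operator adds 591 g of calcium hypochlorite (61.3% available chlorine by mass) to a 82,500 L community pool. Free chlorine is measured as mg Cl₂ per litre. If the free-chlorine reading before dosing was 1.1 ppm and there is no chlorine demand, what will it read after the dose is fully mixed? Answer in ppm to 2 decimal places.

Available chlorine delivered: 591 g × 0.613 = 362.3 g as Cl₂.
Concentration rise: 362.3 g / 82,500 L = 4.391 mg/L = 4.39 ppm.
Final FC: 1.1 + 4.39 = 5.49 ppm.

5.49 ppm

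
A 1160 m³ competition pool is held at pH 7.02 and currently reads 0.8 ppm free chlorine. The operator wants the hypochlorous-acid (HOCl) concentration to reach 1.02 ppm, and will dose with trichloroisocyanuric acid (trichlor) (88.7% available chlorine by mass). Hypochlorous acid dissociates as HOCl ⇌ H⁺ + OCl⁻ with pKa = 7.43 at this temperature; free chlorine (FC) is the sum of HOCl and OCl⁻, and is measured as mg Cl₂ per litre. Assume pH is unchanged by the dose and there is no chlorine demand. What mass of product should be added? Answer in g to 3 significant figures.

Volume: 1160 m³ = 1,160,000 L.
[OCl⁻]/[HOCl] = 10^(pH − pKa) = 10^(7.02 − 7.43) = 0.389; fraction as HOCl = 1/(1 + 0.389) = 0.7199.
Free chlorine required for 1.02 ppm HOCl: 1.02 / 0.7199 = 1.417 ppm.
FC to add: 1.417 − 0.8 = 0.6168 mg/L as Cl₂.
Cl₂ equivalent: 0.6168 mg/L × 1,160,000 L = 715.5 g.
Product at 88.7% available Cl: 715.5 / 0.887 = 806.7 g.

807 g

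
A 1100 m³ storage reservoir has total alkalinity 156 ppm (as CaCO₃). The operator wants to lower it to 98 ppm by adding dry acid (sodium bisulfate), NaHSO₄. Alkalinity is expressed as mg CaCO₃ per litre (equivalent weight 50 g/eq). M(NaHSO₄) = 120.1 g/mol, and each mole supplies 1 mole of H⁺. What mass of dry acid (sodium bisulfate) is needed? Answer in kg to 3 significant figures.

Volume: 1100 m³ = 1,100,000 L.
Alkalinity to neutralize: (156 − 98) = 58 mg/L as CaCO₃ × 1,100,000 L = 63,800 g as CaCO₃.
Equivalents of H⁺ required: 63,800 ÷ 50 g/eq = 1276 eq = 1276 mol NaHSO₄.
Mass of NaHSO₄: 1276 × 120.1 = 153,200 g.

153 kg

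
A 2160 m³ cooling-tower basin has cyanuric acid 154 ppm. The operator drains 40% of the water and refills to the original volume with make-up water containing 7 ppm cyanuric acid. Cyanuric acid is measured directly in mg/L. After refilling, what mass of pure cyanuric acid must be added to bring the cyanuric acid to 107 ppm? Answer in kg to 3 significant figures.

25.5 kg

Volume: 2160 m³ = 2,160,000 L.
After draining 40% and refilling: 154 × 0.60 + 7 × 0.40 = 95.2 ppm.
Deficit to target: 107 − 95.2 = 11.8 mg/L.
Mass: 11.8 mg/L × 2,160,000 L = 25,490 g cyanuric acid.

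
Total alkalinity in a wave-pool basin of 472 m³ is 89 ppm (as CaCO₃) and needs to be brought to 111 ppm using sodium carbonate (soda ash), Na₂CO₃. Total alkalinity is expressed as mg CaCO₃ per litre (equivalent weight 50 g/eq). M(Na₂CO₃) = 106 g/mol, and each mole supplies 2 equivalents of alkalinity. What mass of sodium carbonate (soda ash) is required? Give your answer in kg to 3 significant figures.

Volume: 472 m³ = 472,000 L.
Alkalinity to add: (111 − 89) = 22 mg/L as CaCO₃ × 472,000 L = 10,380 g as CaCO₃.
Equivalents: 10,380 g ÷ 50 g/eq = 207.7 eq.
Each mole of Na₂CO₃ supplies 2 eq, so 207.7 / 2 = 103.8 mol.
Mass: 103.8 mol × 106 g/mol = 11,010 g.

11.0 kg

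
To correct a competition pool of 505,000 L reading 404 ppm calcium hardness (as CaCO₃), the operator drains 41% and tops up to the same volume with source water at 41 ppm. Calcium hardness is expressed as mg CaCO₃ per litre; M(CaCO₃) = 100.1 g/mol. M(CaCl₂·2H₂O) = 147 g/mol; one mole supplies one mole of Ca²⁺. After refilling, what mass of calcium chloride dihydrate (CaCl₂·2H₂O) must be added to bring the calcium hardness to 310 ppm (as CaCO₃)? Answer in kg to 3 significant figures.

After draining 41% and refilling: 404 × 0.59 + 41 × 0.41 = 255.17 ppm.
Deficit to target: 310 − 255.17 = 54.83 mg/L.
As CaCO₃: 54.83 mg/L × 505,000 L = 27,690 g; ÷ 100.1 = 276.6 mol Ca²⁺.
Mass: 276.6 × 147 = 40,660 g.

40.7 kg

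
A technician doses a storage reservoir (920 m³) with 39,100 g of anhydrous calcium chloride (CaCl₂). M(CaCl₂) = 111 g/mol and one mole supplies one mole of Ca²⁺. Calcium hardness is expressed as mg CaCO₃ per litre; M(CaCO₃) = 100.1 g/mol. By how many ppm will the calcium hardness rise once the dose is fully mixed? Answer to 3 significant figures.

Volume: 920 m³ = 920,000 L.
Moles of Ca²⁺: 39,100 g ÷ 111 g/mol = 352.3 mol.
As CaCO₃: 352.3 mol × 100.1 g/mol = 35,260 g.
Rise: 35,260 g / 920,000 L × 1000 = 38.33 mg/L.

38.3 ppm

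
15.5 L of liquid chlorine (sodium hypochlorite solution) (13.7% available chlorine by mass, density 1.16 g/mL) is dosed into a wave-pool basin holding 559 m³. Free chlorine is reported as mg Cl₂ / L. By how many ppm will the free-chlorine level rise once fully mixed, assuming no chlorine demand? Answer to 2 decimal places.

4.41 ppm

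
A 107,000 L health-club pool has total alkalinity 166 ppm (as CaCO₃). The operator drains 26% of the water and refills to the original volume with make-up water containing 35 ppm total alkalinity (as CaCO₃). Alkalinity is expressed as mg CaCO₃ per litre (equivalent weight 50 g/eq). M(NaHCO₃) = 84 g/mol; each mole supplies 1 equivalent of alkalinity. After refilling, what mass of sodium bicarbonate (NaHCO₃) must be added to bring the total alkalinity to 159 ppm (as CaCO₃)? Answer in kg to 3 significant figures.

After draining 26% and refilling: 166 × 0.74 + 35 × 0.26 = 131.94 ppm.
Deficit to target: 159 − 131.94 = 27.06 mg/L.
As CaCO₃: 27.06 mg/L × 107,000 L = 2895 g; ÷ 50 g/eq ÷ 1 = 57.91 mol NaHCO₃.
Mass: 57.91 × 84 = 4864 g.

4.86 kg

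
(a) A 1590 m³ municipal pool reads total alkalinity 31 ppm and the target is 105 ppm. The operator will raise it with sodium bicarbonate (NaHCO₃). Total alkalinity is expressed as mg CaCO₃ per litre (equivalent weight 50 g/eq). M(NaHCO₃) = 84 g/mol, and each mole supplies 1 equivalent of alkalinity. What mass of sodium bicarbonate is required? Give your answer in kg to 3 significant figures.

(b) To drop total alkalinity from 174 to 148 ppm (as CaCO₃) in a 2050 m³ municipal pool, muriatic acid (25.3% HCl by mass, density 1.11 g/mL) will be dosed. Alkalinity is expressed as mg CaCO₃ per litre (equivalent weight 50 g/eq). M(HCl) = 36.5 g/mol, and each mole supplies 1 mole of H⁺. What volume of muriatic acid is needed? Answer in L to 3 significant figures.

(a) Volume: 1590 m³ = 1,590,000 L.
(a) Alkalinity to add: (105 − 31) = 74 mg/L as CaCO₃ × 1,590,000 L = 117,700 g as CaCO₃.
(a) Equivalents: 117,700 g ÷ 50 g/eq = 2353 eq.
(a) NaHCO₃ supplies 1 eq per mole → 2353 mol.
(a) Mass: 2353 mol × 84 g/mol = 197,700 g.

(b) Volume: 2050 m³ = 2,050,000 L.
(b) Alkalinity to neutralize: (174 − 148) = 26 mg/L as CaCO₃ × 2,050,000 L = 53,300 g as CaCO₃.
(b) Equivalents of H⁺ required: 53,300 ÷ 50 g/eq = 1066 eq = 1066 mol HCl.
(b) Mass of HCl: 1066 × 36.5 = 38,910 g.
(b) Mass of 25.3% solution: 38,910 / 0.253 = 153,800 g.
(b) Volume: 153,800 g ÷ 1.11 g/mL = 138,600 mL.

(a) 198 kg; (b) 139 L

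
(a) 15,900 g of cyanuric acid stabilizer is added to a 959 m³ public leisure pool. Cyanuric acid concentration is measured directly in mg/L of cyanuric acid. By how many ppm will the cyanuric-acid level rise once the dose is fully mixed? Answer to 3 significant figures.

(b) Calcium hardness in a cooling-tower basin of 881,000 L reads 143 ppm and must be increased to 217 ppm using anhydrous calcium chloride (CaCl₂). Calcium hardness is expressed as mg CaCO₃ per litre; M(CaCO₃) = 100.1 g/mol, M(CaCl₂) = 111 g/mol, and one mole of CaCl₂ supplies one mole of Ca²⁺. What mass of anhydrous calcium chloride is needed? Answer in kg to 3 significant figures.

(a) 16.6 ppm; (b) 72.3 kg

(a) Volume: 959 m³ = 959,000 L.
(a) Rise: 15,900 g / 959,000 L × 1000 = 16.58 mg/L.

(b) Hardness to add: (217 − 143) = 74 mg/L as CaCO₃ × 881,000 L = 65,190 g as CaCO₃.
(b) Moles of Ca²⁺ (1 mol Ca²⁺ ≡ 1 mol CaCO₃): 65,190 / 100.1 g/mol = 651.3 mol.
(b) Mass of CaCl₂: 651.3 × 111 = 72,290 g.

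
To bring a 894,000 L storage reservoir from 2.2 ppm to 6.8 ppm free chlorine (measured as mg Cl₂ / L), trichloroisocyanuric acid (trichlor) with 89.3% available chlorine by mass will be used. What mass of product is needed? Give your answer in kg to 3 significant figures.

4.61 kg

Chlorine deficit: 6.8 − 2.2 = 4.6 ppm = 4.6 mg/L as Cl₂.
Cl₂ equivalent needed: 4.6 mg/L × 894,000 L = 4,112,000 mg = 4112 g.
Product at 89.3% available chlorine: 4112 / 0.893 = 4605 g.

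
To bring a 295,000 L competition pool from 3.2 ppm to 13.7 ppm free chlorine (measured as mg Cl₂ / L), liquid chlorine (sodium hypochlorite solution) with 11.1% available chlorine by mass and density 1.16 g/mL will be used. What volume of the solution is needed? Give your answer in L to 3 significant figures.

Chlorine deficit: 13.7 − 3.2 = 10.5 ppm = 10.5 mg/L as Cl₂.
Cl₂ equivalent needed: 10.5 mg/L × 295,000 L = 3,098,000 mg = 3098 g.
Product at 11.1% available chlorine: 3098 / 0.111 = 27,910 g.
Volume at density 1.16 g/mL: 27,910 g ÷ 1.16 g/mL = 24,060 mL.

24.1 L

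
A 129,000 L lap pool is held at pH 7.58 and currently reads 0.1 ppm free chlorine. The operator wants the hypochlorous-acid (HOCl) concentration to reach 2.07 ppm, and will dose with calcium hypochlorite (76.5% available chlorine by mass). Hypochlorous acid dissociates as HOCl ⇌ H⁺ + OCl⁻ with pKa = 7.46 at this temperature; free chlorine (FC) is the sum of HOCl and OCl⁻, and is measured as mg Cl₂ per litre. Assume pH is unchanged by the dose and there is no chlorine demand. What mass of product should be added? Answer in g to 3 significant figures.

[OCl⁻]/[HOCl] = 10^(pH − pKa) = 10^(7.58 − 7.46) = 1.318; fraction as HOCl = 1/(1 + 1.318) = 0.4314.
Free chlorine required for 2.07 ppm HOCl: 2.07 / 0.4314 = 4.799 ppm.
FC to add: 4.799 − 0.1 = 4.699 mg/L as Cl₂.
Cl₂ equivalent: 4.699 mg/L × 129,000 L = 606.1 g.
Product at 76.5% available Cl: 606.1 / 0.765 = 792.3 g.

792 g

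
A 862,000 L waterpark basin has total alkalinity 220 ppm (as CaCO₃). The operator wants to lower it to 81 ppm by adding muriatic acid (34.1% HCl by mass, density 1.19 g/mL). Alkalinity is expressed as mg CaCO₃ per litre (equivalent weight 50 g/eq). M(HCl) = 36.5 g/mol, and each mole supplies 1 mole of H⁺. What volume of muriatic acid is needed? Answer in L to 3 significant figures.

Alkalinity to neutralize: (220 − 81) = 139 mg/L as CaCO₃ × 862,000 L = 119,800 g as CaCO₃.
Equivalents of H⁺ required: 119,800 ÷ 50 g/eq = 2396 eq = 2396 mol HCl.
Mass of HCl: 2396 × 36.5 = 87,470 g.
Mass of 34.1% solution: 87,470 / 0.341 = 256,500 g.
Volume: 256,500 g ÷ 1.19 g/mL = 215,500 mL.

216 L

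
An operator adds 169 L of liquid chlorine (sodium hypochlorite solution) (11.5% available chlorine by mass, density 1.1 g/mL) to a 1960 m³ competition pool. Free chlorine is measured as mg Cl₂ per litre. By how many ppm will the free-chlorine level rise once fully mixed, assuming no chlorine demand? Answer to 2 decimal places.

Volume: 1960 m³ = 1,960,000 L.
Mass of solution: 169 L × 1000 mL/L × 1.1 g/mL = 185,900 g.
Available chlorine delivered: 185,900 g × 0.115 = 21,380 g as Cl₂.
Concentration rise: 21,380 g / 1,960,000 L = 10.91 mg/L = 10.91 ppm.

10.91 ppm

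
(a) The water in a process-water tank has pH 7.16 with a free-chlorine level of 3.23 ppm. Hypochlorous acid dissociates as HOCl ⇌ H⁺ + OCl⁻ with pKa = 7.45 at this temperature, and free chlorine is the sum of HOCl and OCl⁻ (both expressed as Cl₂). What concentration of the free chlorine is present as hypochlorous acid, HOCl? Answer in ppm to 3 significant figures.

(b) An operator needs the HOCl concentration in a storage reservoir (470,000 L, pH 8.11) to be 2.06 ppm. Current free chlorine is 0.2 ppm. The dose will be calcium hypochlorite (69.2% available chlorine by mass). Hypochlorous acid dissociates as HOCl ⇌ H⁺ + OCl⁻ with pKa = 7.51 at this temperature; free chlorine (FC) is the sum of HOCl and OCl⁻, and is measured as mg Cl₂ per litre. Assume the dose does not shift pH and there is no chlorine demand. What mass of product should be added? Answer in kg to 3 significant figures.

(a) 2.14 ppm; (b) 6.83 kg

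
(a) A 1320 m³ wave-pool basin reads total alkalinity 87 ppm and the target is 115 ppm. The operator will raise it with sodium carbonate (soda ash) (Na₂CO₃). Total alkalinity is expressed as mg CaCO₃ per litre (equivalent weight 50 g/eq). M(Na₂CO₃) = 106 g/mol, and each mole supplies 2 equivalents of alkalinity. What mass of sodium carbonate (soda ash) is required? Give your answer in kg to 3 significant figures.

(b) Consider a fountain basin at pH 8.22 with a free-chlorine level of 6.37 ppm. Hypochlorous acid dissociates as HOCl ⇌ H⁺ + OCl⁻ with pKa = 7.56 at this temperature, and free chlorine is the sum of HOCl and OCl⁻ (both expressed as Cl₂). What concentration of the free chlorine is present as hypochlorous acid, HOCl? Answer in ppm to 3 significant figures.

(a) 39.2 kg; (b) 1.14 ppm

(a) Volume: 1320 m³ = 1,320,000 L.
(a) Alkalinity to add: (115 − 87) = 28 mg/L as CaCO₃ × 1,320,000 L = 36,960 g as CaCO₃.
(a) Equivalents: 36,960 g ÷ 50 g/eq = 739.2 eq.
(a) Each mole of Na₂CO₃ supplies 2 eq, so 739.2 / 2 = 369.6 mol.
(a) Mass: 369.6 mol × 106 g/mol = 39,180 g.

(b) [OCl⁻]/[HOCl] = 10^(pH − pKa) = 10^(8.22 − 7.56) = 10^0.66 = 4.571.
(b) Fraction as HOCl = 1 / (1 + 4.571) = 0.1795.
(b) HOCl = 0.1795 × 6.37 ppm = 1.143 ppm.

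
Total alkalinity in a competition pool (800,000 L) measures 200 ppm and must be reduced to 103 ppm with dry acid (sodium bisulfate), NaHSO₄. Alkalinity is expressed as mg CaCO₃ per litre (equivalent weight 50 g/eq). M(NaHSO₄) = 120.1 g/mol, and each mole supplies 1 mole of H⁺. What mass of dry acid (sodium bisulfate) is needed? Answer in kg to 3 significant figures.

Alkalinity to neutralize: (200 − 103) = 97 mg/L as CaCO₃ × 800,000 L = 77,600 g as CaCO₃.
Equivalents of H⁺ required: 77,600 ÷ 50 g/eq = 1552 eq = 1552 mol NaHSO₄.
Mass of NaHSO₄: 1552 × 120.1 = 186,400 g.

186 kg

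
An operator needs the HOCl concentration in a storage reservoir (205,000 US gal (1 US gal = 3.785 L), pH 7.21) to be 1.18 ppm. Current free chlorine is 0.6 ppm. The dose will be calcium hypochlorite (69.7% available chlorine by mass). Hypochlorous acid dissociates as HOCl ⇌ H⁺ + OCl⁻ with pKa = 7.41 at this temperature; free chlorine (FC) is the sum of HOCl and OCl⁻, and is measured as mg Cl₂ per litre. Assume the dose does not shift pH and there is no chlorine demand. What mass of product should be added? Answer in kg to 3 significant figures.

1.47 kg

Volume: 205,000 US gal × 3.785 L/gal = 775,925 L.
[OCl⁻]/[HOCl] = 10^(pH − pKa) = 10^(7.21 − 7.41) = 0.631; fraction as HOCl = 1/(1 + 0.631) = 0.6131.
Free chlorine required for 1.18 ppm HOCl: 1.18 / 0.6131 = 1.925 ppm.
FC to add: 1.925 − 0.6 = 1.325 mg/L as Cl₂.
Cl₂ equivalent: 1.325 mg/L × 775,925 L = 1028 g.
Product at 69.7% available Cl: 1028 / 0.697 = 1475 g.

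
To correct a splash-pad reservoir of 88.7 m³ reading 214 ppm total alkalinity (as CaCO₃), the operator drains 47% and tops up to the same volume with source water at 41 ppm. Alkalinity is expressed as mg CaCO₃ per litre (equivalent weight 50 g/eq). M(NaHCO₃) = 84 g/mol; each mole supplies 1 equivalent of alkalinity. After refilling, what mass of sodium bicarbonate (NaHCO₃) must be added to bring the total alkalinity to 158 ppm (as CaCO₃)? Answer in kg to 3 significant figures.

Volume: 88.7 m³ = 88,700 L.
After draining 47% and refilling: 214 × 0.53 + 41 × 0.47 = 132.69 ppm.
Deficit to target: 158 − 132.69 = 25.31 mg/L.
As CaCO₃: 25.31 mg/L × 88,700 L = 2245 g; ÷ 50 g/eq ÷ 1 = 44.9 mol NaHCO₃.
Mass: 44.9 × 84 = 3772 g.

3.77 kg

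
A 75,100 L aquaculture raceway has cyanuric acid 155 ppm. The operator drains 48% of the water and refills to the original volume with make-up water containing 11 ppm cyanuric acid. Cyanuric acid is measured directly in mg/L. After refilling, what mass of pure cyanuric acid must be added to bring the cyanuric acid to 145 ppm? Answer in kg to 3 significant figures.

4.44 kg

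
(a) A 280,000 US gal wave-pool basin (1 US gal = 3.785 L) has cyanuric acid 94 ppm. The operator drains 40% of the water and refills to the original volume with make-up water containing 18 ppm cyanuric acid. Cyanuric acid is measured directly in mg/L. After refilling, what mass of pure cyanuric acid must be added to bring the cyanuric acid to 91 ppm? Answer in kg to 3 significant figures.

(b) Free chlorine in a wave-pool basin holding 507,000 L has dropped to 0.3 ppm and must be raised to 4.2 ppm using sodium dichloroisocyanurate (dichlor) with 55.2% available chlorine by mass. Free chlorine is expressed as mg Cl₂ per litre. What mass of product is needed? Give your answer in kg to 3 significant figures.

(a) 29.0 kg; (b) 3.58 kg

(a) Volume: 280,000 US gal × 3.785 L/gal = 1,059,800 L.
(a) After draining 40% and refilling: 94 × 0.60 + 18 × 0.40 = 63.6 ppm.
(a) Deficit to target: 91 − 63.6 = 27.4 mg/L.
(a) Mass: 27.4 mg/L × 1,059,800 L = 29,040 g cyanuric acid.

(b) Chlorine deficit: 4.2 − 0.3 = 3.9 ppm = 3.9 mg/L as Cl₂.
(b) Cl₂ equivalent needed: 3.9 mg/L × 507,000 L = 1,977,000 mg = 1977 g.
(b) Product at 55.2% available chlorine: 1977 / 0.552 = 3582 g.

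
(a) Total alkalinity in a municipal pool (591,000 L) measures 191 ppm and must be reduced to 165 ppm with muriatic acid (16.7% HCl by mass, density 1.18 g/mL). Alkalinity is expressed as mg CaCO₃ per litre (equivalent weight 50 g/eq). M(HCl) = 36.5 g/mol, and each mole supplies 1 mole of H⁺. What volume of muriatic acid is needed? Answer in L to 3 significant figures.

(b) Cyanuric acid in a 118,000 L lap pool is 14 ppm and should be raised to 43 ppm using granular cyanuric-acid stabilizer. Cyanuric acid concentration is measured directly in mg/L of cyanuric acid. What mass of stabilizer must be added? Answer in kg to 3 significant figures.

(a) Alkalinity to neutralize: (191 − 165) = 26 mg/L as CaCO₃ × 591,000 L = 15,370 g as CaCO₃.
(a) Equivalents of H⁺ required: 15,370 ÷ 50 g/eq = 307.3 eq = 307.3 mol HCl.
(a) Mass of HCl: 307.3 × 36.5 = 11,220 g.
(a) Mass of 16.7% solution: 11,220 / 0.167 = 67,170 g.
(a) Volume: 67,170 g ÷ 1.18 g/mL = 56,920 mL.

(b) CYA to add: (43 − 14) = 29 mg/L × 118,000 L = 3422 g cyanuric acid.

(a) 56.9 L; (b) 3.42 kg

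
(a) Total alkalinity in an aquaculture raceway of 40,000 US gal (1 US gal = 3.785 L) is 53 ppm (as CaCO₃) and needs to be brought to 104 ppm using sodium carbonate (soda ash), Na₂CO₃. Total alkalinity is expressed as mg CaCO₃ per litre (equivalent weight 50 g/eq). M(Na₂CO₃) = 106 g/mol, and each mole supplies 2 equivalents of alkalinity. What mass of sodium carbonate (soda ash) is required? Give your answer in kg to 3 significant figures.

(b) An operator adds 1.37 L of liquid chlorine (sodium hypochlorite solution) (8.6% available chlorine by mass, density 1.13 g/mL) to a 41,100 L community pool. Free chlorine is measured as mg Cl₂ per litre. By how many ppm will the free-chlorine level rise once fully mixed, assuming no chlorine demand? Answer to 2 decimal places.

(a) 8.18 kg; (b) 3.24 ppm

(a) Volume: 40,000 US gal × 3.785 L/gal = 151,400 L.
(a) Alkalinity to add: (104 − 53) = 51 mg/L as CaCO₃ × 151,400 L = 7721 g as CaCO₃.
(a) Equivalents: 7721 g ÷ 50 g/eq = 154.4 eq.
(a) Each mole of Na₂CO₃ supplies 2 eq, so 154.4 / 2 = 77.21 mol.
(a) Mass: 77.21 mol × 106 g/mol = 8185 g.

(b) Mass of solution: 1.37 L × 1000 mL/L × 1.13 g/mL = 1548 g.
(b) Available chlorine delivered: 1548 g × 0.086 = 133.1 g as Cl₂.
(b) Concentration rise: 133.1 g / 41,100 L = 3.239 mg/L = 3.24 ppm.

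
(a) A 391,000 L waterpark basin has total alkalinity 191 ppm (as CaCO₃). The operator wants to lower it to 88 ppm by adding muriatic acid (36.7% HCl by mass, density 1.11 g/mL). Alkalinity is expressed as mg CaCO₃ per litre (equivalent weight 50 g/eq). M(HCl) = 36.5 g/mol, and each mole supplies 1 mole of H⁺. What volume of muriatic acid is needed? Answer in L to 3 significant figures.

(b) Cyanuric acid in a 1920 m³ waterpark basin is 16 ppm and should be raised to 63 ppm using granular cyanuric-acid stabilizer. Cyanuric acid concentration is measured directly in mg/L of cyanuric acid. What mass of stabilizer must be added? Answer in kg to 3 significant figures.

(a) 72.2 L; (b) 90.2 kg

(a) Alkalinity to neutralize: (191 − 88) = 103 mg/L as CaCO₃ × 391,000 L = 40,270 g as CaCO₃.
(a) Equivalents of H⁺ required: 40,270 ÷ 50 g/eq = 805.5 eq = 805.5 mol HCl.
(a) Mass of HCl: 805.5 × 36.5 = 29,400 g.
(a) Mass of 36.7% solution: 29,400 / 0.367 = 80,110 g.
(a) Volume: 80,110 g ÷ 1.11 g/mL = 72,170 mL.

(b) Volume: 1920 m³ = 1,920,000 L.
(b) CYA to add: (63 − 16) = 47 mg/L × 1,920,000 L = 90,240 g cyanuric acid.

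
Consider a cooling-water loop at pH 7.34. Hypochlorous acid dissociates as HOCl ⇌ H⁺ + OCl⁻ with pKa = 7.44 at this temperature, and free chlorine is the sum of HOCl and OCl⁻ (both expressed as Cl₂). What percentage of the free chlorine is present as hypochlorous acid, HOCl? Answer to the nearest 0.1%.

[OCl⁻]/[HOCl] = 10^(pH − pKa) = 10^(7.34 − 7.44) = 10^-0.10 = 0.7943.
Fraction as HOCl = 1 / (1 + 0.7943) = 0.5573.

55.7%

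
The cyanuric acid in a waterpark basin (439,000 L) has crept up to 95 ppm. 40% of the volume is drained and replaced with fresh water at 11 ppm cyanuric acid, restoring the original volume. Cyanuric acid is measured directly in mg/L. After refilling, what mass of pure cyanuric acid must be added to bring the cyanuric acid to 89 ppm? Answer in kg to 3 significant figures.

After draining 40% and refilling: 95 × 0.60 + 11 × 0.40 = 61.4 ppm.
Deficit to target: 89 − 61.4 = 27.6 mg/L.
Mass: 27.6 mg/L × 439,000 L = 12,120 g cyanuric acid.

12.1 kg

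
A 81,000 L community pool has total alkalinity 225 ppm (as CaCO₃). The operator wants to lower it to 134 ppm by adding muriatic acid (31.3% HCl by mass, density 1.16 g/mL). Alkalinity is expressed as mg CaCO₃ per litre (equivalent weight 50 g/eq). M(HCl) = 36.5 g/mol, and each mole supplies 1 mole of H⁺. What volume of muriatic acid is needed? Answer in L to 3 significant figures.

Alkalinity to neutralize: (225 − 134) = 91 mg/L as CaCO₃ × 81,000 L = 7371 g as CaCO₃.
Equivalents of H⁺ required: 7371 ÷ 50 g/eq = 147.4 eq = 147.4 mol HCl.
Mass of HCl: 147.4 × 36.5 = 5381 g.
Mass of 31.3% solution: 5381 / 0.313 = 17,190 g.
Volume: 17,190 g ÷ 1.16 g/mL = 14,820 mL.

14.8 L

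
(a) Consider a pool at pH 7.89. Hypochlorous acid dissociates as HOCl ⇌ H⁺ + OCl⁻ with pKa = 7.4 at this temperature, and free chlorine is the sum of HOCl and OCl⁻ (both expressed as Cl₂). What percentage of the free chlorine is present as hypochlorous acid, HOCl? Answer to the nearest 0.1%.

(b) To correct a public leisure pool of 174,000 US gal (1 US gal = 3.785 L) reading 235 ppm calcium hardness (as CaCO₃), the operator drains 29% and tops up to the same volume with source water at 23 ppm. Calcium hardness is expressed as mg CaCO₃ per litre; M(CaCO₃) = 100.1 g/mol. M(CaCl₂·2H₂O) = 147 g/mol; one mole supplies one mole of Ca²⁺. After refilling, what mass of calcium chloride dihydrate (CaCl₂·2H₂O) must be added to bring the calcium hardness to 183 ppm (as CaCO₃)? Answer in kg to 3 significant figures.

(a) [OCl⁻]/[HOCl] = 10^(pH − pKa) = 10^(7.89 − 7.4) = 10^0.49 = 3.09.
(a) Fraction as HOCl = 1 / (1 + 3.09) = 0.2445.

(b) Volume: 174,000 US gal × 3.785 L/gal = 658,590 L.
(b) After draining 29% and refilling: 235 × 0.71 + 23 × 0.29 = 173.52 ppm.
(b) Deficit to target: 183 − 173.52 = 9.48 mg/L.
(b) As CaCO₃: 9.48 mg/L × 658,590 L = 6243 g; ÷ 100.1 = 62.37 mol Ca²⁺.
(b) Mass: 62.37 × 147 = 9169 g.

(a) 24.4%; (b) 9.17 kg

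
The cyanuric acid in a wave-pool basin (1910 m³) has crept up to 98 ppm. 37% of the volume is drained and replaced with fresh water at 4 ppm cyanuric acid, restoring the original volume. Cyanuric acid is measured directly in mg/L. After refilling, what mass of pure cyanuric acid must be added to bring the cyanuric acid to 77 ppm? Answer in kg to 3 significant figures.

26.3 kg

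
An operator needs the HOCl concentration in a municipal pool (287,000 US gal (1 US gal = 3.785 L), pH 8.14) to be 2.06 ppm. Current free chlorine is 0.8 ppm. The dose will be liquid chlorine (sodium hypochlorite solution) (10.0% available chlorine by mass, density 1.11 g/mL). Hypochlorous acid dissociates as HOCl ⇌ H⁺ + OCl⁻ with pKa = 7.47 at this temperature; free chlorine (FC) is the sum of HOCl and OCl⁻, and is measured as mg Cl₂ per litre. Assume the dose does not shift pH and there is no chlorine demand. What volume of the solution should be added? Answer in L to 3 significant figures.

Volume: 287,000 US gal × 3.785 L/gal = 1,086,295 L.
[OCl⁻]/[HOCl] = 10^(pH − pKa) = 10^(8.14 − 7.47) = 4.677; fraction as HOCl = 1/(1 + 4.677) = 0.1761.
Free chlorine required for 2.06 ppm HOCl: 2.06 / 0.1761 = 11.7 ppm.
FC to add: 11.7 − 0.8 = 10.9 mg/L as Cl₂.
Cl₂ equivalent: 10.9 mg/L × 1,086,295 L = 11,840 g.
Product at 10.0% available Cl: 11,840 / 0.1 = 118,400 g.
Volume: 118,400 g ÷ 1.11 g/mL = 106,600 mL.

107 L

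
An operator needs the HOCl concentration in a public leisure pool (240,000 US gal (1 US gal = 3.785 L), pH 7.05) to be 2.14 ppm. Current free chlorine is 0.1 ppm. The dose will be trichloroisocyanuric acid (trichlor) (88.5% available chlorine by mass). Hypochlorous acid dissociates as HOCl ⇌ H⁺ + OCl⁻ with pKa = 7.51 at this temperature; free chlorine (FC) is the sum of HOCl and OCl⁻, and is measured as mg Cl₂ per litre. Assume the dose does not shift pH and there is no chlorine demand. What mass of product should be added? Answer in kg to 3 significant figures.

2.86 kg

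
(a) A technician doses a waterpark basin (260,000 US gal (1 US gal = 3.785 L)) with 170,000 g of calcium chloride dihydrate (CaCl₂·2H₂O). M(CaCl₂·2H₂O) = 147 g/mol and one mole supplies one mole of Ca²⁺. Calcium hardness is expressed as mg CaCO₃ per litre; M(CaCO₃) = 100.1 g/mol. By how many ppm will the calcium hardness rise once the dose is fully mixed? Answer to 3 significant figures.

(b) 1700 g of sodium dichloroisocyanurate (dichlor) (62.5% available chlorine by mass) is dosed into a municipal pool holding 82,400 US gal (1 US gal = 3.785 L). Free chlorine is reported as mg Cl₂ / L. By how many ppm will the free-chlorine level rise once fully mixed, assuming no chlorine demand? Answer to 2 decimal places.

(a) 118 ppm; (b) 3.41 ppm

(a) Volume: 260,000 US gal × 3.785 L/gal = 984,100 L.
(a) Moles of Ca²⁺: 170,000 g ÷ 147 g/mol = 1156 mol.
(a) As CaCO₃: 1156 mol × 100.1 g/mol = 115,800 g.
(a) Rise: 115,800 g / 984,100 L × 1000 = 117.6 mg/L.

(b) Volume: 82,400 US gal × 3.785 L/gal = 311,884 L.
(b) Available chlorine delivered: 1700 g × 0.625 = 1062 g as Cl₂.
(b) Concentration rise: 1062 g / 311,884 L = 3.407 mg/L = 3.41 ppm.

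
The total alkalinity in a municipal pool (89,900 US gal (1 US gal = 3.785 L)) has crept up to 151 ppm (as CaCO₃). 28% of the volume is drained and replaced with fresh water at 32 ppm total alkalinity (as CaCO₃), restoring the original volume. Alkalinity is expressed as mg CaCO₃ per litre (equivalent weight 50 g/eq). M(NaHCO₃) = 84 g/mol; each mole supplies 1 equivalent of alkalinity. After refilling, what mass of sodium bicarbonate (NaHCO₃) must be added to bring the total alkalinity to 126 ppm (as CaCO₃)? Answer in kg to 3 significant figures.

Volume: 89,900 US gal × 3.785 L/gal = 340,272 L.
After draining 28% and refilling: 151 × 0.72 + 32 × 0.28 = 117.68 ppm.
Deficit to target: 126 − 117.68 = 8.32 mg/L.
As CaCO₃: 8.32 mg/L × 340,272 L = 2831 g; ÷ 50 g/eq ÷ 1 = 56.62 mol NaHCO₃.
Mass: 56.62 × 84 = 4756 g.

4.76 kg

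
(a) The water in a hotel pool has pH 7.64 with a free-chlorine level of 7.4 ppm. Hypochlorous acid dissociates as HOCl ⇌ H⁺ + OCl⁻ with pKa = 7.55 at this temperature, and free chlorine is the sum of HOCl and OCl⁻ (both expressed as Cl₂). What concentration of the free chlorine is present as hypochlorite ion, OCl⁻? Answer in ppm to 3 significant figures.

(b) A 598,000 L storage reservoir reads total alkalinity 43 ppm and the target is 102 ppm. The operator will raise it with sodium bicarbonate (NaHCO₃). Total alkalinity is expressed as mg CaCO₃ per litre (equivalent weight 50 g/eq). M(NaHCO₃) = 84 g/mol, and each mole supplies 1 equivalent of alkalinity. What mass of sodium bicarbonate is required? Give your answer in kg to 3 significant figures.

(a) [OCl⁻]/[HOCl] = 10^(pH − pKa) = 10^(7.64 − 7.55) = 10^0.09 = 1.23.
(a) Fraction as HOCl = 1 / (1 + 1.23) = 0.4484.
(a) OCl⁻ = (1 − 0.4484) × 7.4 ppm = 4.082 ppm.

(b) Alkalinity to add: (102 − 43) = 59 mg/L as CaCO₃ × 598,000 L = 35,280 g as CaCO₃.
(b) Equivalents: 35,280 g ÷ 50 g/eq = 705.6 eq.
(b) NaHCO₃ supplies 1 eq per mole → 705.6 mol.
(b) Mass: 705.6 mol × 84 g/mol = 59,270 g.

(a) 4.08 ppm; (b) 59.3 kg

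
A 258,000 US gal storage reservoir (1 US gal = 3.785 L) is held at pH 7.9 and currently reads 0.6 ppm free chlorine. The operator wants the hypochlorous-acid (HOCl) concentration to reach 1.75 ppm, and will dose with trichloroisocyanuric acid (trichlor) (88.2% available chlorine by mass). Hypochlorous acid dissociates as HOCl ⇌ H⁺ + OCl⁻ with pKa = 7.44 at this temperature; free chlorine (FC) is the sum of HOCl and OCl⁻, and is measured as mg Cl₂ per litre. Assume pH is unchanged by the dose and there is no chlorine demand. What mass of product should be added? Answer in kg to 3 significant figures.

6.86 kg

Volume: 258,000 US gal × 3.785 L/gal = 976,530 L.
[OCl⁻]/[HOCl] = 10^(pH − pKa) = 10^(7.9 − 7.44) = 2.884; fraction as HOCl = 1/(1 + 2.884) = 0.2575.
Free chlorine required for 1.75 ppm HOCl: 1.75 / 0.2575 = 6.797 ppm.
FC to add: 6.797 − 0.6 = 6.197 mg/L as Cl₂.
Cl₂ equivalent: 6.197 mg/L × 976,530 L = 6052 g.
Product at 88.2% available Cl: 6052 / 0.882 = 6861 g.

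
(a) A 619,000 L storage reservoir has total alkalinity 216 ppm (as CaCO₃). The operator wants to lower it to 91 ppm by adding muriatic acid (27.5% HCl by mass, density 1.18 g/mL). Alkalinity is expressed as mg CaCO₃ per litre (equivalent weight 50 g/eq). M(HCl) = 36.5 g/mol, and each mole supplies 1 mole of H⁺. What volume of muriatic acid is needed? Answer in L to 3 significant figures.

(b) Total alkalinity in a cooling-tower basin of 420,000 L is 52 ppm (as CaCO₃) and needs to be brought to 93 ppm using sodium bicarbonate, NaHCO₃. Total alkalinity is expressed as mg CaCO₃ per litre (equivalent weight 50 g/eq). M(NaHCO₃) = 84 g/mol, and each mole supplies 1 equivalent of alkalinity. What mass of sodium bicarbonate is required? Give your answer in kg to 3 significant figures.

(a) Alkalinity to neutralize: (216 − 91) = 125 mg/L as CaCO₃ × 619,000 L = 77,380 g as CaCO₃.
(a) Equivalents of H⁺ required: 77,380 ÷ 50 g/eq = 1548 eq = 1548 mol HCl.
(a) Mass of HCl: 1548 × 36.5 = 56,480 g.
(a) Mass of 27.5% solution: 56,480 / 0.275 = 205,400 g.
(a) Volume: 205,400 g ÷ 1.18 g/mL = 174,100 mL.

(b) Alkalinity to add: (93 − 52) = 41 mg/L as CaCO₃ × 420,000 L = 17,220 g as CaCO₃.
(b) Equivalents: 17,220 g ÷ 50 g/eq = 344.4 eq.
(b) NaHCO₃ supplies 1 eq per mole → 344.4 mol.
(b) Mass: 344.4 mol × 84 g/mol = 28,930 g.

(a) 174 L; (b) 28.9 kg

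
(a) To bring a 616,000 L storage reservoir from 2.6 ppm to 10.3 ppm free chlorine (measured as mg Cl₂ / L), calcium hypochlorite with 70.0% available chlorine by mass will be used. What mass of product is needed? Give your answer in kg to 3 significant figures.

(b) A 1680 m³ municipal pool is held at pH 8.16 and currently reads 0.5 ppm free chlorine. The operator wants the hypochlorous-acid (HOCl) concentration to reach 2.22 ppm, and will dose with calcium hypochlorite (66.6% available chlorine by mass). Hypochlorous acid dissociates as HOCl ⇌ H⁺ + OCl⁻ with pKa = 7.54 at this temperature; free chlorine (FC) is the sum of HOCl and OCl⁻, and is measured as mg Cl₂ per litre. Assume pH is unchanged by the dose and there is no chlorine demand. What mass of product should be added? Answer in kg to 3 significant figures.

(a) 6.78 kg; (b) 27.7 kg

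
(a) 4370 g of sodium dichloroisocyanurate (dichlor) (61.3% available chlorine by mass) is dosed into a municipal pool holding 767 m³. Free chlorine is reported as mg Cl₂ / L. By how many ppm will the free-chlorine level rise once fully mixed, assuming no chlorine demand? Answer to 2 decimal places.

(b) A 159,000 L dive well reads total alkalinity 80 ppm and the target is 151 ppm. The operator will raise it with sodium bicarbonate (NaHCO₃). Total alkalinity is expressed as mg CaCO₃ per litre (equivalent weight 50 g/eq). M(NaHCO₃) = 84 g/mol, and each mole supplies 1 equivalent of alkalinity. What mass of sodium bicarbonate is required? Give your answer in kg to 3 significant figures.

(a) 3.49 ppm; (b) 19.0 kg

(a) Volume: 767 m³ = 767,000 L.
(a) Available chlorine delivered: 4370 g × 0.613 = 2679 g as Cl₂.
(a) Concentration rise: 2679 g / 767,000 L = 3.493 mg/L = 3.49 ppm.

(b) Alkalinity to add: (151 − 80) = 71 mg/L as CaCO₃ × 159,000 L = 11,290 g as CaCO₃.
(b) Equivalents: 11,290 g ÷ 50 g/eq = 225.8 eq.
(b) NaHCO₃ supplies 1 eq per mole → 225.8 mol.
(b) Mass: 225.8 mol × 84 g/mol = 18,970 g.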